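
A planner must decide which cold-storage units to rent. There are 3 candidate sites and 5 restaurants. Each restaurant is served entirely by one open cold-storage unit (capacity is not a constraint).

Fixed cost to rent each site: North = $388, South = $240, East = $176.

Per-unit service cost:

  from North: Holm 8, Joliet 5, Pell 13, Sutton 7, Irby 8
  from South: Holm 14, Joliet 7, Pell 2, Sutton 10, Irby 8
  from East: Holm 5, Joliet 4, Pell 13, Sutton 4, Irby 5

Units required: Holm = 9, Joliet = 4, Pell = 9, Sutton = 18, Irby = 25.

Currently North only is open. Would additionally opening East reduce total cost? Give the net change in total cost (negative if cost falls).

Current service cost with {North}: 535.
Adding East: each restaurant re-picks its cheapest; new service cost 375, saving 160.
Extra fixed cost: 176. Net change = 176 − 160 = 16.
(Totals: 923 → 939.)

No — net change +16 (cost rises by 16).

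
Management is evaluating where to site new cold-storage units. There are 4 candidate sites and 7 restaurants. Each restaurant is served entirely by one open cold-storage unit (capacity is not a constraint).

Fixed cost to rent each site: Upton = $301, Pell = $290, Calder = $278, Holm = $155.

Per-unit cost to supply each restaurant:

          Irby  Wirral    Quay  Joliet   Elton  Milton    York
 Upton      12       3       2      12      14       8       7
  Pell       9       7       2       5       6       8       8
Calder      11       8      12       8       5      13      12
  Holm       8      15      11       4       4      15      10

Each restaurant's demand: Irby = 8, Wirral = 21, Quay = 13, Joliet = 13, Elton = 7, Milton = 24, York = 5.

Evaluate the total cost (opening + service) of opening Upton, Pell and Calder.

Total cost: 1357

Each restaurant is assigned to its cheapest site among the open ones.
{Upton, Pell, Calder}: Irby→Pell 9·8=72, Wirral→Upton 3·21=63, Quay→Upton 2·13=26, Joliet→Pell 5·13=65, Elton→Calder 5·7=35, Milton→Upton 8·24=192, York→Upton 7·5=35. Service 488; fixed 869; total 1357.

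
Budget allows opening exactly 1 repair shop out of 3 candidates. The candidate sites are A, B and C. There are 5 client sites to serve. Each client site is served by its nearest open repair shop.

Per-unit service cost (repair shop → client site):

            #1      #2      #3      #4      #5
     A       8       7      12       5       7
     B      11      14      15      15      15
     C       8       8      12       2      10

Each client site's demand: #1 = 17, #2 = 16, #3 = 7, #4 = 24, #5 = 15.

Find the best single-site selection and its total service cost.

Choose C only; total service cost 546.

With exactly 1 open, each client site uses its cheapest among the chosen.
{C}: #1→C 8·17=136, #2→C 8·16=128, #3→C 12·7=84, #4→C 2·24=48, #5→C 10·15=150. Service cost 546.
{A}: service cost 557
{B}: service cost 1101
Among all 3 size-1 choices, {C} is lowest.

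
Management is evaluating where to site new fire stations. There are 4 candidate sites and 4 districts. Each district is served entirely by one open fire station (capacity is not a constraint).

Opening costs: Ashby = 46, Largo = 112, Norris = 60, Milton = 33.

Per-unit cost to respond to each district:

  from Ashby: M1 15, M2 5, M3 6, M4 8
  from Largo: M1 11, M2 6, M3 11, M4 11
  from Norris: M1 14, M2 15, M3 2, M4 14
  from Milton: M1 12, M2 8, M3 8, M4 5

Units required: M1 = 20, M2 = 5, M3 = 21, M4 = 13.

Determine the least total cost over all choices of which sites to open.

For any fixed open set, each district goes to its cheapest open site; total = fixed + service.
{Norris, Milton}: M1→Milton 12·20=240, M2→Milton 8·5=40, M3→Norris 2·21=42, M4→Milton 5·13=65. Service 387; fixed 93; total 480.
{Ashby, Norris, Milton}: service 372 + fixed 139 = 511
{Ashby, Milton}: M1→Milton 12·20=240, M2→Ashby 5·5=25, M3→Ashby 6·21=126, M4→Milton 5·13=65. Service 456; fixed 79; total 535.
{Ashby, Largo, Norris, Milton}: service 352 + fixed 251 = 603
No other subset beats 480.

Minimum total cost: 480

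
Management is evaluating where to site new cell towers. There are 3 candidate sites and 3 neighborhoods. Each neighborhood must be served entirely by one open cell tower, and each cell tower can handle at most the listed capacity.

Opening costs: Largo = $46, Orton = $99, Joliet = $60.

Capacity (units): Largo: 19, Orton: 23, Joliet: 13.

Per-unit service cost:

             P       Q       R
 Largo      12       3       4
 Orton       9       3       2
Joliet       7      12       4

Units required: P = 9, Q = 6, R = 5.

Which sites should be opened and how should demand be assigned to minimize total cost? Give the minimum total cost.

Minimum total cost: 207

Open {Largo, Joliet}: P→Joliet 7·9=63, Q→Largo 3·6=18, R→Largo 4·5=20.
Loads: Largo carries 11/19, Joliet carries 9/13. Service 101; fixed 106; total 207.
Next best feasible plan costs 208.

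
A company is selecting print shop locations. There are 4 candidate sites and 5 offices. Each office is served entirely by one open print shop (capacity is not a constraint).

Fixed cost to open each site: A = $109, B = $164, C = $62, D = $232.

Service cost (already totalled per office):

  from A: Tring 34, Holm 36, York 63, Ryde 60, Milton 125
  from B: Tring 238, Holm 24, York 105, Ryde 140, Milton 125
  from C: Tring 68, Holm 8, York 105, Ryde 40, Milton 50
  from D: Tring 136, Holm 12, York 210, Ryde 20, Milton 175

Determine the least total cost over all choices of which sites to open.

For any fixed open set, each office goes to its cheapest open site; total = fixed + service.
{C}: Tring→C 68, Holm→C 8, York→C 105, Ryde→C 40, Milton→C 50. Service 271; fixed 62; total 333.
{A, C}: Tring→A 34, Holm→C 8, York→A 63, Ryde→C 40, Milton→C 50. Service 195; fixed 171; total 366.
{A}: service 318 + fixed 109 = 427
{A, B, C, D}: service 175 + fixed 567 = 742
(All 15 nonempty subsets were checked; C only is lowest.)

Minimum total cost: 333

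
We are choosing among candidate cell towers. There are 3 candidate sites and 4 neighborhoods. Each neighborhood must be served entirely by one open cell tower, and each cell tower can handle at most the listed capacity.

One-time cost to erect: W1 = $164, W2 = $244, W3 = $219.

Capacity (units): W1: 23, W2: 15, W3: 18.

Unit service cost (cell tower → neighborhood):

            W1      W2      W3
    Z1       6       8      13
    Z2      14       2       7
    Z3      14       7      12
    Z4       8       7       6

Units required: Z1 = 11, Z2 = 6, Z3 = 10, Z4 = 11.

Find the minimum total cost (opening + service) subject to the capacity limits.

Open {W1, W3}: Z1→W1 6·11=66, Z2→W3 7·6=42, Z3→W1 14·10=140, Z4→W3 6·11=66.
Loads: W1 carries 21/23, W3 carries 17/18. Service 314; fixed 383; total 697.
Next best feasible plan costs 699.

Minimum total cost: 697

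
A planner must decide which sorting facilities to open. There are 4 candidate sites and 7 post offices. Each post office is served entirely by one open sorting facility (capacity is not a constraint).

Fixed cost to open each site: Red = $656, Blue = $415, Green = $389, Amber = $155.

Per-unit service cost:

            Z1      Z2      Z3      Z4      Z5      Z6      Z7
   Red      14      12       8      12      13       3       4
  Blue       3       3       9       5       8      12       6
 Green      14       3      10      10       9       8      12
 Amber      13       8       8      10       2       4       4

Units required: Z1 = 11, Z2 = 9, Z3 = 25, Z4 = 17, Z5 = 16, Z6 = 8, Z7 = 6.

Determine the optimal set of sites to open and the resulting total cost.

Open Amber only; minimum total cost 828.

For any fixed open set, each post office goes to its cheapest open site; total = fixed + service.
{Amber}: Z1→Amber 13·11=143, Z2→Amber 8·9=72, Z3→Amber 8·25=200, Z4→Amber 10·17=170, Z5→Amber 2·16=32, Z6→Amber 4·8=32, Z7→Amber 4·6=24. Service 673; fixed 155; total 828.
{Blue, Amber}: service 433 + fixed 570 = 1003
{Blue}: service 630 + fixed 415 = 1045
{Red, Blue, Green, Amber}: Z1→Blue 3·11=33, Z2→Blue 3·9=27, Z3→Red 8·25=200, Z4→Blue 5·17=85, Z5→Amber 2·16=32, Z6→Red 3·8=24, Z7→Red 4·6=24. Service 425; fixed 1615; total 2040.
No other subset beats 828.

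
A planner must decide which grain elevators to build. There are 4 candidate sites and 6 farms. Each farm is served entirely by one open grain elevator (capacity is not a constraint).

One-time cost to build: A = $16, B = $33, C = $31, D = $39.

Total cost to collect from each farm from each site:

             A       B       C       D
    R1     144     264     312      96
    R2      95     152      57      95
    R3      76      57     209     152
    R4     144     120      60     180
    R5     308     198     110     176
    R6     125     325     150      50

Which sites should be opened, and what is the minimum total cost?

For any fixed open set, each farm goes to its cheapest open site; total = fixed + service.
{B, C, D}: R1→D 96, R2→C 57, R3→B 57, R4→C 60, R5→C 110, R6→D 50. Service 430; fixed 103; total 533.
{A, C, D}: service 449 + fixed 86 = 535
{A, B, C, D}: service 430 + fixed 119 = 549
{A}: service 892 + fixed 16 = 908
No other subset beats 533.

Open B, C and D; minimum total cost 533.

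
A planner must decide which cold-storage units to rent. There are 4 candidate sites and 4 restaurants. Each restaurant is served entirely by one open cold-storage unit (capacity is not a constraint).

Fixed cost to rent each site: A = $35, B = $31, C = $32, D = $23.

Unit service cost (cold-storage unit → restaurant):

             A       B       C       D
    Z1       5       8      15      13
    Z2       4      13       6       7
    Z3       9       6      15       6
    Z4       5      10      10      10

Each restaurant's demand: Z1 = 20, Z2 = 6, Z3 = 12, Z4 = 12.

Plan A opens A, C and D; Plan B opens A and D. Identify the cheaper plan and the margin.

Plan B is cheaper by 32.

Plan A: {A, C, D}: Z1→A 5·20=100, Z2→A 4·6=24, Z3→D 6·12=72, Z4→A 5·12=60. Service 256; fixed 90; total 346.
Plan B: {A, D}: Z1→A 5·20=100, Z2→A 4·6=24, Z3→D 6·12=72, Z4→A 5·12=60. Service 256; fixed 58; total 314.
Difference: |346 − 314| = 32.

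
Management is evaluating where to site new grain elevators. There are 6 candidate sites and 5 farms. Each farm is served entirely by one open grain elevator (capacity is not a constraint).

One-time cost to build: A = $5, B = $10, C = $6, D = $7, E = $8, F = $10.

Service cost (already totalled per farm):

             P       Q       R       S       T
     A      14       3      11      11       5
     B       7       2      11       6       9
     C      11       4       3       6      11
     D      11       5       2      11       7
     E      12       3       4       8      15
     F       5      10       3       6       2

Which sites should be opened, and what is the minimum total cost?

For any fixed open set, each farm goes to its cheapest open site; total = fixed + service.
{A, F}: P→F 5, Q→A 3, R→F 3, S→F 6, T→F 2. Service 19; fixed 15; total 34.
{C, F}: P→F 5, Q→C 4, R→C 3, S→C 6, T→F 2. Service 20; fixed 16; total 36.
{F}: service 26 + fixed 10 = 36
{A, B, C, D, E, F}: P→F 5, Q→B 2, R→D 2, S→B 6, T→F 2. Service 17; fixed 46; total 63.
No other subset beats 34.

Open A and F; minimum total cost 34.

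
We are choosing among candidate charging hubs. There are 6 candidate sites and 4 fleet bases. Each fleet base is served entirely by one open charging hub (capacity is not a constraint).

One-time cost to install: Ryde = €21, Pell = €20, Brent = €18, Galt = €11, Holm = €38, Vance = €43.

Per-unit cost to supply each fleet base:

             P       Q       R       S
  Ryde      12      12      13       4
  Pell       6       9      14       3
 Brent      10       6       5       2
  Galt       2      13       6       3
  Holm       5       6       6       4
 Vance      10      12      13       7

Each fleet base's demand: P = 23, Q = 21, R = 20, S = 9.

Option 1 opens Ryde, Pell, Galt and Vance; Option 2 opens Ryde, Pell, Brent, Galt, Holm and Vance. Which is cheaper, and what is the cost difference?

Option 1: {Ryde, Pell, Galt, Vance}: P→Galt 2·23=46, Q→Pell 9·21=189, R→Galt 6·20=120, S→Pell 3·9=27. Service 382; fixed 95; total 477.
Option 2: {Ryde, Pell, Brent, Galt, Holm, Vance}: P→Galt 2·23=46, Q→Brent 6·21=126, R→Brent 5·20=100, S→Brent 2·9=18. Service 290; fixed 151; total 441.
Difference: |477 − 441| = 36.

Option 2 is cheaper by 36.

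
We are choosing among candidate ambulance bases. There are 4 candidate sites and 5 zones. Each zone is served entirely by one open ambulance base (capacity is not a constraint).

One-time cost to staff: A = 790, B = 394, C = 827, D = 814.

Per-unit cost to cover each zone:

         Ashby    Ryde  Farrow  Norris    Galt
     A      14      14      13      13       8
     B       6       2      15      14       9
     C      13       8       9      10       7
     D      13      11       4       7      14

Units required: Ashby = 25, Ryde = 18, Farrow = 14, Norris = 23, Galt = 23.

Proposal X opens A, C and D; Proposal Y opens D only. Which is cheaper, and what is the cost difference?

Proposal Y is cheaper by 1402.

Proposal X: {A, C, D}: Ashby→C 13·25=325, Ryde→C 8·18=144, Farrow→D 4·14=56, Norris→D 7·23=161, Galt→C 7·23=161. Service 847; fixed 2431; total 3278.
Proposal Y: {D}: Ashby→D 13·25=325, Ryde→D 11·18=198, Farrow→D 4·14=56, Norris→D 7·23=161, Galt→D 14·23=322. Service 1062; fixed 814; total 1876.
Difference: |3278 − 1876| = 1402.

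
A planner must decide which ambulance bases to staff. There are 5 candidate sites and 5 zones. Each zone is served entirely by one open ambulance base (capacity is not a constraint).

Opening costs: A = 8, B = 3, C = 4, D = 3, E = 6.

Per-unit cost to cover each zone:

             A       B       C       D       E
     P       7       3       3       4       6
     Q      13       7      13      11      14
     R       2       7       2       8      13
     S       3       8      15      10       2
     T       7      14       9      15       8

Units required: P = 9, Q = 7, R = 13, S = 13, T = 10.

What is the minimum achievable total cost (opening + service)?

For any fixed open set, each zone goes to its cheapest open site; total = fixed + service.
{A, B, E}: P→B 3·9=27, Q→B 7·7=49, R→A 2·13=26, S→E 2·13=26, T→A 7·10=70. Service 198; fixed 17; total 215.
{A, B, D, E}: service 198 + fixed 20 = 218
{A, B, C, E}: P→B 3·9=27, Q→B 7·7=49, R→A 2·13=26, S→E 2·13=26, T→A 7·10=70. Service 198; fixed 21; total 219.
{A, B, C, D, E}: service 198 + fixed 24 = 222
No other subset beats 215.

Minimum total cost: 215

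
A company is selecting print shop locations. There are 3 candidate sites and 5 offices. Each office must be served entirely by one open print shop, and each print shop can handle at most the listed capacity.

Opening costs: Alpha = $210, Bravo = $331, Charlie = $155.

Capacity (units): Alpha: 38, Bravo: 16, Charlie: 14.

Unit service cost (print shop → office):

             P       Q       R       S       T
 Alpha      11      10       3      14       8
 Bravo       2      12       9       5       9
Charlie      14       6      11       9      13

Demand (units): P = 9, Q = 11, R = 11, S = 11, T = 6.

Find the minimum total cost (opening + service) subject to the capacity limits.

Minimum total cost: 754

Open {Alpha, Charlie}: P→Alpha 11·9=99, Q→Alpha 10·11=110, R→Alpha 3·11=33, S→Charlie 9·11=99, T→Alpha 8·6=48.
Loads: Alpha carries 37/38, Charlie carries 11/14. Service 389; fixed 365; total 754.
Next best feasible plan costs 765.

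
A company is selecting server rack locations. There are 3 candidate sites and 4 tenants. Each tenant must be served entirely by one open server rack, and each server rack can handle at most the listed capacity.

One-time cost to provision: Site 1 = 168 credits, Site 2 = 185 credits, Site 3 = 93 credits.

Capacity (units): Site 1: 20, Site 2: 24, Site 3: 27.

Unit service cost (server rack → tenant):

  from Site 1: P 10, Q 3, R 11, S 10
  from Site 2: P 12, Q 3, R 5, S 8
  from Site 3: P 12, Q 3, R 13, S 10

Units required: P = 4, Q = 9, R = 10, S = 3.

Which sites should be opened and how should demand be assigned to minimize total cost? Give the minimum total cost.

Minimum total cost: 328

Open {Site 3}: P→Site 3 12·4=48, Q→Site 3 3·9=27, R→Site 3 13·10=130, S→Site 3 10·3=30.
Loads: Site 3 carries 26/27. Service 235; fixed 93; total 328.
Next best feasible plan costs 427.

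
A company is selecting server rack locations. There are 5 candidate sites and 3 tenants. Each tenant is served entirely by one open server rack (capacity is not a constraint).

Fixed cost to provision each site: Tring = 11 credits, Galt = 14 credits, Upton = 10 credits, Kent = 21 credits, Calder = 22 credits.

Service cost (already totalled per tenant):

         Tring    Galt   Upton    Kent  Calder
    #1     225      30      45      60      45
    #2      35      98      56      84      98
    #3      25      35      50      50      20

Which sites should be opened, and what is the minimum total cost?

For any fixed open set, each tenant goes to its cheapest open site; total = fixed + service.
{Tring, Galt}: #1→Galt 30, #2→Tring 35, #3→Tring 25. Service 90; fixed 25; total 115.
{Tring, Galt, Upton}: service 90 + fixed 35 = 125
{Tring, Upton}: service 105 + fixed 21 = 126
{Tring, Galt, Upton, Kent, Calder}: service 85 + fixed 78 = 163
No other subset beats 115.

Open Tring and Galt; minimum total cost 115.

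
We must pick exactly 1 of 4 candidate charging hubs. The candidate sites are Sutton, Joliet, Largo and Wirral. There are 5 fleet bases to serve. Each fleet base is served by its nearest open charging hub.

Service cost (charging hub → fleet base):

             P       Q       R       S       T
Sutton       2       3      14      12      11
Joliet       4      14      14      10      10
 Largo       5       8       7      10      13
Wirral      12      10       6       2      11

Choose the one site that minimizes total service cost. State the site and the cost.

With exactly 1 open, each fleet base uses its cheapest among the chosen.
{Wirral}: P→Wirral 12, Q→Wirral 10, R→Wirral 6, S→Wirral 2, T→Wirral 11. Service cost 41.
{Sutton}: service cost 42
{Largo}: service cost 43
Among all 4 size-1 choices, {Wirral} is lowest.

Choose Wirral only; total service cost 41.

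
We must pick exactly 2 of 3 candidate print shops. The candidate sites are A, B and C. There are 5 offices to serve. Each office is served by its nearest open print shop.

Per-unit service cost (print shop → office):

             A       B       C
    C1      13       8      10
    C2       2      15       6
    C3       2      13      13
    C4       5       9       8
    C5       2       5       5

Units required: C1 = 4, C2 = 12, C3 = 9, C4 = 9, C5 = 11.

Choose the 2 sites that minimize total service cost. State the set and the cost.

Choose A and B; total service cost 141.

With exactly 2 open, each office uses its cheapest among the chosen.
{A, B}: C1→B 8·4=32, C2→A 2·12=24, C3→A 2·9=18, C4→A 5·9=45, C5→A 2·11=22. Service cost 141.
{A, C}: service cost 149
{B, C}: service cost 348
Among all 3 size-2 choices, {A, B} is lowest.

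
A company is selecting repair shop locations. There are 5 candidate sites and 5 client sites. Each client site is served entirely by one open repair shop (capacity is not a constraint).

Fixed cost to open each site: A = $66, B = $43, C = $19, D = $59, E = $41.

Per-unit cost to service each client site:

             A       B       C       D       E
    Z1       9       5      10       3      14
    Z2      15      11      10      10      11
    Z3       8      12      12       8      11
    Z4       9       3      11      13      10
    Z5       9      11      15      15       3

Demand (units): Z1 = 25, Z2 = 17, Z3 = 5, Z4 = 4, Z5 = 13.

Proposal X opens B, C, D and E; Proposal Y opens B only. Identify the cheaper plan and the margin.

Proposal X: {B, C, D, E}: Z1→D 3·25=75, Z2→C 10·17=170, Z3→D 8·5=40, Z4→B 3·4=12, Z5→E 3·13=39. Service 336; fixed 162; total 498.
Proposal Y: {B}: Z1→B 5·25=125, Z2→B 11·17=187, Z3→B 12·5=60, Z4→B 3·4=12, Z5→B 11·13=143. Service 527; fixed 43; total 570.
Difference: |498 − 570| = 72.

Proposal X is cheaper by 72.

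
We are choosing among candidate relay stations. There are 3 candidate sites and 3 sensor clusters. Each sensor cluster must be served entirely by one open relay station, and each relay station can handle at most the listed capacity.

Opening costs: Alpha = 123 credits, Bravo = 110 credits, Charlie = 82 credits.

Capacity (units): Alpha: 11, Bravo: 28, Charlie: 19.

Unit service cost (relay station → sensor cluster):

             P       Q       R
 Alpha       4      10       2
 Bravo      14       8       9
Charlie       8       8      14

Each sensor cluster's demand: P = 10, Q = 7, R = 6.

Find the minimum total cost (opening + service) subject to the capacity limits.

Open {Alpha, Charlie}: P→Charlie 8·10=80, Q→Charlie 8·7=56, R→Alpha 2·6=12.
Loads: Alpha carries 6/11, Charlie carries 17/19. Service 148; fixed 205; total 353.
Next best feasible plan costs 360.

Minimum total cost: 353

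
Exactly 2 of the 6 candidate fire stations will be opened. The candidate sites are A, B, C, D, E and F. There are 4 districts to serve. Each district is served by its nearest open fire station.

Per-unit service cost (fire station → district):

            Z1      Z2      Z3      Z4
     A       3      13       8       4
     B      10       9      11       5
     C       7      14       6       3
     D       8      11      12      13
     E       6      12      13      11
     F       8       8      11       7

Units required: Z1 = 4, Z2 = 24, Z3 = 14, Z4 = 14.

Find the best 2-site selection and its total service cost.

With exactly 2 open, each district uses its cheapest among the chosen.
{C, F}: Z1→C 7·4=28, Z2→F 8·24=192, Z3→C 6·14=84, Z4→C 3·14=42. Service cost 346.
{B, C}: service cost 370
{A, F}: service cost 372
Among all 15 size-2 choices, {C, F} is lowest.

Choose C and F; total service cost 346.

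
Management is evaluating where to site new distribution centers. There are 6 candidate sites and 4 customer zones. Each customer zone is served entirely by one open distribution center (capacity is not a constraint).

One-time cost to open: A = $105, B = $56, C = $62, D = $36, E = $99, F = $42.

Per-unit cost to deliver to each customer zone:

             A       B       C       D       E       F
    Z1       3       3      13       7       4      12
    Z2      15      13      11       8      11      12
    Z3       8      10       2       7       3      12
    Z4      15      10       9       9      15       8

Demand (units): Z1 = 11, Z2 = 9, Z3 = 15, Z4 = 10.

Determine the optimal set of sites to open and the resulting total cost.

Open C and D; minimum total cost 367.

For any fixed open set, each customer zone goes to its cheapest open site; total = fixed + service.
{C, D}: Z1→D 7·11=77, Z2→D 8·9=72, Z3→C 2·15=30, Z4→C 9·10=90. Service 269; fixed 98; total 367.
{B, C}: service 252 + fixed 118 = 370
{B, C, D}: service 225 + fixed 154 = 379
{A, B, C, D, E, F}: Z1→A 3·11=33, Z2→D 8·9=72, Z3→C 2·15=30, Z4→F 8·10=80. Service 215; fixed 400; total 615.
No other subset beats 367.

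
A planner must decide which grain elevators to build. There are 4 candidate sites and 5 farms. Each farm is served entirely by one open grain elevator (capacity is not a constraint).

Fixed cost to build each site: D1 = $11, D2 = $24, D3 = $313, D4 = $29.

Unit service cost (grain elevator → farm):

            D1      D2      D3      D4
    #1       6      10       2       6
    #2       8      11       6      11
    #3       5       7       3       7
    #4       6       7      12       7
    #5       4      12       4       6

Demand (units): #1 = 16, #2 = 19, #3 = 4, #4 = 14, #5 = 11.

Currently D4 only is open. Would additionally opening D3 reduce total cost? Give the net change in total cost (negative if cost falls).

Current service cost with {D4}: 497.
Adding D3: each farm re-picks its cheapest; new service cost 300, saving 197.
Extra fixed cost: 313. Net change = 313 − 197 = 116.
(Totals: 526 → 642.)

No — net change +116 (cost rises by 116).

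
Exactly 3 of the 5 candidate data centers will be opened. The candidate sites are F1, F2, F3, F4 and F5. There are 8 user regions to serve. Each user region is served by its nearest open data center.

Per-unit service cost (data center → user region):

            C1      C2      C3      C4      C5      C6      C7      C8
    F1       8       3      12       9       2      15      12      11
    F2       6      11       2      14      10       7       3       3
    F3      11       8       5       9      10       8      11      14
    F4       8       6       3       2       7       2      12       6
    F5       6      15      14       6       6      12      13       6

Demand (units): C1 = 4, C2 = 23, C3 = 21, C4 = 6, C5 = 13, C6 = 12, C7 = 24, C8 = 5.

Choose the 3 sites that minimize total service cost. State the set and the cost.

Choose F1, F2 and F4; total service cost 284.

With exactly 3 open, each user region uses its cheapest among the chosen.
{F1, F2, F4}: C1→F2 6·4=24, C2→F1 3·23=69, C3→F2 2·21=42, C4→F4 2·6=12, C5→F1 2·13=26, C6→F4 2·12=24, C7→F2 3·24=72, C8→F2 3·5=15. Service cost 284.
{F1, F2, F5}: service cost 368
{F1, F2, F3}: service cost 386
Among all 10 size-3 choices, {F1, F2, F4} is lowest.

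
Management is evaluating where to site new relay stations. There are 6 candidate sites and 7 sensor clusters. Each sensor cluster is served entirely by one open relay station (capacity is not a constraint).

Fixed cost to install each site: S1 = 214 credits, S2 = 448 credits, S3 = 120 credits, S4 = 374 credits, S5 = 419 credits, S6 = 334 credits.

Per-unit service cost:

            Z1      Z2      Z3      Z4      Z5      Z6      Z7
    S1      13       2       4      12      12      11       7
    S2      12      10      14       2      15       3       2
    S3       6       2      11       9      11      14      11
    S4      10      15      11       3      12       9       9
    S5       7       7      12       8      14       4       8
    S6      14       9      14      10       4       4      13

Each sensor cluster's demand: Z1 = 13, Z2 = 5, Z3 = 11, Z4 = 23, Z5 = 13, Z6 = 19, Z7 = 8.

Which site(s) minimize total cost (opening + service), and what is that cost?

Open S3 only; minimum total cost 1033.

For any fixed open set, each sensor cluster goes to its cheapest open site; total = fixed + service.
{S3}: Z1→S3 6·13=78, Z2→S3 2·5=10, Z3→S3 11·11=121, Z4→S3 9·23=207, Z5→S3 11·13=143, Z6→S3 14·19=266, Z7→S3 11·8=88. Service 913; fixed 120; total 1033.
{S2, S3}: Z1→S3 6·13=78, Z2→S3 2·5=10, Z3→S3 11·11=121, Z4→S2 2·23=46, Z5→S3 11·13=143, Z6→S2 3·19=57, Z7→S2 2·8=16. Service 471; fixed 568; total 1039.
{S1, S3}: service 747 + fixed 334 = 1081
{S1, S2, S3, S4, S5, S6}: Z1→S3 6·13=78, Z2→S1 2·5=10, Z3→S1 4·11=44, Z4→S2 2·23=46, Z5→S6 4·13=52, Z6→S2 3·19=57, Z7→S2 2·8=16. Service 303; fixed 1909; total 2212.
No other subset beats 1033.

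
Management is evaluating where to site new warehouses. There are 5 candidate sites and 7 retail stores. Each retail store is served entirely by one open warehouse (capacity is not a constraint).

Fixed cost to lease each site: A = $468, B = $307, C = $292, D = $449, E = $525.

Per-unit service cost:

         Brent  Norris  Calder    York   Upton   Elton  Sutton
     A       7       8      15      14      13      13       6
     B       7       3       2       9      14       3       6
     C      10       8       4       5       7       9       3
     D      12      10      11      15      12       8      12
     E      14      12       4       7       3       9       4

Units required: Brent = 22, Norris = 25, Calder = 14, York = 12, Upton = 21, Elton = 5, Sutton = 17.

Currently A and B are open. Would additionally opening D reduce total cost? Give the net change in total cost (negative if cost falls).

Current service cost with {A, B}: 755.
Adding D: each retail store re-picks its cheapest; new service cost 734, saving 21.
Extra fixed cost: 449. Net change = 449 − 21 = 428.
(Totals: 1530 → 1958.)

No — net change +428 (cost rises by 428).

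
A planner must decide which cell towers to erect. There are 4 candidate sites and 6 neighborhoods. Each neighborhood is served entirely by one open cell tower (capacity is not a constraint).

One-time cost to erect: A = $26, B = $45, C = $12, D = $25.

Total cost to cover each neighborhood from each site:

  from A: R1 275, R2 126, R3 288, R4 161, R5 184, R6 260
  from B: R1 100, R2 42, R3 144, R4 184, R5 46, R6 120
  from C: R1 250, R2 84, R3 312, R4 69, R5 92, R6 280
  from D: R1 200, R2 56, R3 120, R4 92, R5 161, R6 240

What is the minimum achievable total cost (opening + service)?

Minimum total cost: 578

For any fixed open set, each neighborhood goes to its cheapest open site; total = fixed + service.
{B, C}: R1→B 100, R2→B 42, R3→B 144, R4→C 69, R5→B 46, R6→B 120. Service 521; fixed 57; total 578.
{B, C, D}: R1→B 100, R2→B 42, R3→D 120, R4→C 69, R5→B 46, R6→B 120. Service 497; fixed 82; total 579.
{B, D}: service 520 + fixed 70 = 590
{A, B, C, D}: service 497 + fixed 108 = 605
No other subset beats 578.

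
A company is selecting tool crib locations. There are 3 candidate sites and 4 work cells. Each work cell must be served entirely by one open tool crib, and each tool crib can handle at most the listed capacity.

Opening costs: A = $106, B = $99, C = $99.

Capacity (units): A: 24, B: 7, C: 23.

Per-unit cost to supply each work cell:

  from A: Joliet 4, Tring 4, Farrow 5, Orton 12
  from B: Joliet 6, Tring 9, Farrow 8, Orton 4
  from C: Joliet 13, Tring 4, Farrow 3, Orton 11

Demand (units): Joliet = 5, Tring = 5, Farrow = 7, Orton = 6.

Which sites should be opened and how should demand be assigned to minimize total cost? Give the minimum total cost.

Open {A}: Joliet→A 4·5=20, Tring→A 4·5=20, Farrow→A 5·7=35, Orton→A 12·6=72.
Loads: A carries 23/24. Service 147; fixed 106; total 253.
Next best feasible plan costs 271.

Minimum total cost: 253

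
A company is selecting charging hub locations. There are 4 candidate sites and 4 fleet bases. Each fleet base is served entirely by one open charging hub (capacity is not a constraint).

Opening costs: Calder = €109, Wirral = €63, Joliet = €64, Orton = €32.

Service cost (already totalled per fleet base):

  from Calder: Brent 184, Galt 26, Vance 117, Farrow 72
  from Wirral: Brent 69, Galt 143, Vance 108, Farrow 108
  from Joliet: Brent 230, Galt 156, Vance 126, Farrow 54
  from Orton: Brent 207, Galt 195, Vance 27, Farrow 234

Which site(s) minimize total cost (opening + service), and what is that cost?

Open Calder, Wirral and Orton; minimum total cost 398.

For any fixed open set, each fleet base goes to its cheapest open site; total = fixed + service.
{Calder, Wirral, Orton}: Brent→Wirral 69, Galt→Calder 26, Vance→Orton 27, Farrow→Calder 72. Service 194; fixed 204; total 398.
{Wirral, Orton}: service 347 + fixed 95 = 442
{Calder, Wirral, Joliet, Orton}: Brent→Wirral 69, Galt→Calder 26, Vance→Orton 27, Farrow→Joliet 54. Service 176; fixed 268; total 444.
{Orton}: service 663 + fixed 32 = 695
(All 15 nonempty subsets were checked; Calder, Wirral and Orton is lowest.)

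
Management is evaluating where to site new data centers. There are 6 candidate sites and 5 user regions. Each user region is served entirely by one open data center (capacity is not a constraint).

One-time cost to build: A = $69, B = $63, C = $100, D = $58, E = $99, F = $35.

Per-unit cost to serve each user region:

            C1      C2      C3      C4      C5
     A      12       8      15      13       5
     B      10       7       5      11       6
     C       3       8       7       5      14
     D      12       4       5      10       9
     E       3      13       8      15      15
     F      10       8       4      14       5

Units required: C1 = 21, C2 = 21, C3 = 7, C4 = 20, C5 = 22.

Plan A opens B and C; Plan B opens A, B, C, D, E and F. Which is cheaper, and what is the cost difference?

Plan A: {B, C}: C1→C 3·21=63, C2→B 7·21=147, C3→B 5·7=35, C4→C 5·20=100, C5→B 6·22=132. Service 477; fixed 163; total 640.
Plan B: {A, B, C, D, E, F}: C1→C 3·21=63, C2→D 4·21=84, C3→F 4·7=28, C4→C 5·20=100, C5→A 5·22=110. Service 385; fixed 424; total 809.
Difference: |640 − 809| = 169.

Plan A is cheaper by 169.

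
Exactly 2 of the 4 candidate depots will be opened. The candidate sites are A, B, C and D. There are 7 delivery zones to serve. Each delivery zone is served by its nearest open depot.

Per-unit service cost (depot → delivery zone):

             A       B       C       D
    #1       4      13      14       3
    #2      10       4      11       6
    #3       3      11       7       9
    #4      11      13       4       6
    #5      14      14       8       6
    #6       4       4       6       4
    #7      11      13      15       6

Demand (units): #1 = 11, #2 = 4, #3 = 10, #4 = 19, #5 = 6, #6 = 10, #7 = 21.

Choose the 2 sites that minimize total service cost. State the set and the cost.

Choose A and D; total service cost 403.

With exactly 2 open, each delivery zone uses its cheapest among the chosen.
{A, D}: #1→D 3·11=33, #2→D 6·4=24, #3→A 3·10=30, #4→D 6·19=114, #5→D 6·6=36, #6→A 4·10=40, #7→D 6·21=126. Service cost 403.
{C, D}: service cost 405
{B, D}: service cost 455
Among all 6 size-2 choices, {A, D} is lowest.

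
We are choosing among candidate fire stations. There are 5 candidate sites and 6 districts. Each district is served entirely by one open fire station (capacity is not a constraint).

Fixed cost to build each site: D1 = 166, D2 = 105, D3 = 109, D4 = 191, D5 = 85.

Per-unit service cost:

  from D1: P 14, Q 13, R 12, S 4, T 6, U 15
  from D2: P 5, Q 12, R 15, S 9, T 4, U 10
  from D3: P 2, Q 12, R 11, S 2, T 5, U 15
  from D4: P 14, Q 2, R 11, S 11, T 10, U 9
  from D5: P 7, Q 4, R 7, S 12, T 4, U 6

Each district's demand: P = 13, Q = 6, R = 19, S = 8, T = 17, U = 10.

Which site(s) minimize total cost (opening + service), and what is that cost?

Open D3 and D5; minimum total cost 521.

For any fixed open set, each district goes to its cheapest open site; total = fixed + service.
{D3, D5}: P→D3 2·13=26, Q→D5 4·6=24, R→D5 7·19=133, S→D3 2·8=16, T→D5 4·17=68, U→D5 6·10=60. Service 327; fixed 194; total 521.
{D5}: P→D5 7·13=91, Q→D5 4·6=24, R→D5 7·19=133, S→D5 12·8=96, T→D5 4·17=68, U→D5 6·10=60. Service 472; fixed 85; total 557.
{D2, D5}: service 422 + fixed 190 = 612
{D1, D2, D3, D4, D5}: service 315 + fixed 656 = 971
No other subset beats 521.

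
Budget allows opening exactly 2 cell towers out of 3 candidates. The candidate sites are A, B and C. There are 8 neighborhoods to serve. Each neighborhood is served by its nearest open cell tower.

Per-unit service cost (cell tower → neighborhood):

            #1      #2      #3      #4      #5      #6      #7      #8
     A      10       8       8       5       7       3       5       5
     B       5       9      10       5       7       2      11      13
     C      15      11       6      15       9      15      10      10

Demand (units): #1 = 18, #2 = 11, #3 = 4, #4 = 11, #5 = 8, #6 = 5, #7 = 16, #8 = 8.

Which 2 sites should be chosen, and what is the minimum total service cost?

Choose A and B; total service cost 451.

With exactly 2 open, each neighborhood uses its cheapest among the chosen.
{A, B}: #1→B 5·18=90, #2→A 8·11=88, #3→A 8·4=32, #4→A 5·11=55, #5→A 7·8=56, #6→B 2·5=10, #7→A 5·16=80, #8→A 5·8=40. Service cost 451.
{A, C}: service cost 538
{B, C}: service cost 574
Among all 3 size-2 choices, {A, B} is lowest.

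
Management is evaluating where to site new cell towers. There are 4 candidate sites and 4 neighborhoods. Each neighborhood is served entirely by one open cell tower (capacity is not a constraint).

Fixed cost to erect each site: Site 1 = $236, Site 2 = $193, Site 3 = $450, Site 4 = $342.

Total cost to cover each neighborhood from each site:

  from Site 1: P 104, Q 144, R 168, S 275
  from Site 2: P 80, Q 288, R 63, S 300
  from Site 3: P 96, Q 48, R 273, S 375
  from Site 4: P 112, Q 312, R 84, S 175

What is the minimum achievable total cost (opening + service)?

Minimum total cost: 924

For any fixed open set, each neighborhood goes to its cheapest open site; total = fixed + service.
{Site 2}: P→Site 2 80, Q→Site 2 288, R→Site 2 63, S→Site 2 300. Service 731; fixed 193; total 924.
{Site 1}: service 691 + fixed 236 = 927
{Site 1, Site 2}: P→Site 2 80, Q→Site 1 144, R→Site 2 63, S→Site 1 275. Service 562; fixed 429; total 991.
{Site 1, Site 2, Site 3, Site 4}: service 366 + fixed 1221 = 1587
No other subset beats 924.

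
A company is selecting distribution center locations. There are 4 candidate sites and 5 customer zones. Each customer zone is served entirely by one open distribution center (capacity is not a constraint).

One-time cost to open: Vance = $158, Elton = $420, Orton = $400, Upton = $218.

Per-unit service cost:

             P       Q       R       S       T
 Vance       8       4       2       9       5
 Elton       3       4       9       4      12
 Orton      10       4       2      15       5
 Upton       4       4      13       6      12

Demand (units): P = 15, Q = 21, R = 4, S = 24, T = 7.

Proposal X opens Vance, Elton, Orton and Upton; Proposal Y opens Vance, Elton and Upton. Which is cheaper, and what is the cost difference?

Proposal X: {Vance, Elton, Orton, Upton}: P→Elton 3·15=45, Q→Vance 4·21=84, R→Vance 2·4=8, S→Elton 4·24=96, T→Vance 5·7=35. Service 268; fixed 1196; total 1464.
Proposal Y: {Vance, Elton, Upton}: P→Elton 3·15=45, Q→Vance 4·21=84, R→Vance 2·4=8, S→Elton 4·24=96, T→Vance 5·7=35. Service 268; fixed 796; total 1064.
Difference: |1464 − 1064| = 400.

Proposal Y is cheaper by 400.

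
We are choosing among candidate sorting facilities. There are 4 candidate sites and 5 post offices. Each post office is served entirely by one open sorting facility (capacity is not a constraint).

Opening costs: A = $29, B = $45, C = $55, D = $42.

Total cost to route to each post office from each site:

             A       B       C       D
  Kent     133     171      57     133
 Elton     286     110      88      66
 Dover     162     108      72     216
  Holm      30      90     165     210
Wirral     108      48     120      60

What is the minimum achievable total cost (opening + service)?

Minimum total cost: 411

For any fixed open set, each post office goes to its cheapest open site; total = fixed + service.
{A, C, D}: Kent→C 57, Elton→D 66, Dover→C 72, Holm→A 30, Wirral→D 60. Service 285; fixed 126; total 411.
{A, B, C}: service 295 + fixed 129 = 424
{A, C}: service 355 + fixed 84 = 439
{A, B, C, D}: service 273 + fixed 171 = 444
No other subset beats 411.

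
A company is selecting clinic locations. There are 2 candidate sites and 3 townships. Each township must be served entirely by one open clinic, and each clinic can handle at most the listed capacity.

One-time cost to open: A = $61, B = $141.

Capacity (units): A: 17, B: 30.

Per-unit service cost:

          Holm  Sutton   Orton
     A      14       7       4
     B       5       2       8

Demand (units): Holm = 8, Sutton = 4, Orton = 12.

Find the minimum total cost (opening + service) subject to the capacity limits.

Minimum total cost: 285

Open {B}: Holm→B 5·8=40, Sutton→B 2·4=8, Orton→B 8·12=96.
Loads: B carries 24/30. Service 144; fixed 141; total 285.
Next best feasible plan costs 298.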